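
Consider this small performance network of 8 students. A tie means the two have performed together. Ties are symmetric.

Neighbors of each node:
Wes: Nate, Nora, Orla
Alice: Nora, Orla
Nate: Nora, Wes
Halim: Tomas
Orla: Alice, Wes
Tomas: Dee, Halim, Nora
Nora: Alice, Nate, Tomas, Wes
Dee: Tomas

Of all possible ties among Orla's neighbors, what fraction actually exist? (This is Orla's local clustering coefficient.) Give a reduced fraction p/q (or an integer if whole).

0

Orla's neighbors: Alice and Wes (k = 2).
Possible neighbor pairs: C(2,2) = 1. Edges among them: none → e = 0.
Clustering(Orla) = 0/1.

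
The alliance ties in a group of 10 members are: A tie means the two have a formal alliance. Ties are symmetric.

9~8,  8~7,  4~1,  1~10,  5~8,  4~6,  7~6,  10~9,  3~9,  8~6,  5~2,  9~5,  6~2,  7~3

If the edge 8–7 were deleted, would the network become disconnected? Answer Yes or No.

No

Even without that edge, 8 still reaches 7 via 8 – 6 – 7, so the network stays connected. Not a bridge.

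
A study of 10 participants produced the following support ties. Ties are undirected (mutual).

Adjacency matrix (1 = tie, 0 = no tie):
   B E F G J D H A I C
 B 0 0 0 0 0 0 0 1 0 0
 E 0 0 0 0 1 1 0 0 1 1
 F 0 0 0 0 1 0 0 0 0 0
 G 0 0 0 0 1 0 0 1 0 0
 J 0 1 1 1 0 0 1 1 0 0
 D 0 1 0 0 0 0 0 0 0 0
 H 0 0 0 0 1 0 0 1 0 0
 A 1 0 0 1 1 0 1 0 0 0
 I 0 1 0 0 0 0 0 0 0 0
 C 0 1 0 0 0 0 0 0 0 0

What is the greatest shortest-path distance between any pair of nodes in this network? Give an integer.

Eccentricity of each node (its greatest distance to any other): A:3, B:4, C:4, D:4, E:3, F:3, G:3, H:3, I:4, J:2.
The maximum eccentricity is 4, realized for instance by the pair B–D via B – A – J – E – D. So the diameter is 4.

4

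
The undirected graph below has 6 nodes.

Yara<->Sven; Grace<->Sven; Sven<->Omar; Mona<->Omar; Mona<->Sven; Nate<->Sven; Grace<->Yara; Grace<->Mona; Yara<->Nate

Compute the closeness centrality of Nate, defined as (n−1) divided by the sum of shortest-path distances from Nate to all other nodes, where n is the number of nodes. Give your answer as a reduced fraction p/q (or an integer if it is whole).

5/8

Distances from Nate: Grace:2, Mona:2, Omar:2, Sven:1, Yara:1. Sum = 8.
n = 6, so closeness = 5/8.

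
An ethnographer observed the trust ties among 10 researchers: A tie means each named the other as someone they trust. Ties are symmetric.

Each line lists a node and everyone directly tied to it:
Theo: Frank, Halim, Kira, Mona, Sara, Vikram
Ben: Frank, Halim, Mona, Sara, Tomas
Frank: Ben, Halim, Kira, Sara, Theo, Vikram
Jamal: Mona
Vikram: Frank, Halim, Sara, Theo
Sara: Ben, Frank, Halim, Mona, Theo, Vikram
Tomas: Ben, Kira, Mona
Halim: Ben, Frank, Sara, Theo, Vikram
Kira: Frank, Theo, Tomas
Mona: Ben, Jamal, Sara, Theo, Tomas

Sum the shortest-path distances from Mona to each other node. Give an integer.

Distances from Mona: Ben:1, Frank:2, Halim:2, Jamal:1, Kira:2, Sara:1, Theo:1, Tomas:1, Vikram:2.
Sum = 1 + 2 + 2 + 1 + 2 + 1 + 1 + 1 + 2 = 13.

13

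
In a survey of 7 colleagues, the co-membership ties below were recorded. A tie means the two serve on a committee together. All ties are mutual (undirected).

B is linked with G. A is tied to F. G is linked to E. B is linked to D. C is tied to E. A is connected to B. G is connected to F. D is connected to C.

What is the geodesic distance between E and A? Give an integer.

One shortest route is E – G – F – A, which uses 3 edges, and at distance 2 from E we only reach {B, D, F}, which does not include A. So d(E,A) = 3.

3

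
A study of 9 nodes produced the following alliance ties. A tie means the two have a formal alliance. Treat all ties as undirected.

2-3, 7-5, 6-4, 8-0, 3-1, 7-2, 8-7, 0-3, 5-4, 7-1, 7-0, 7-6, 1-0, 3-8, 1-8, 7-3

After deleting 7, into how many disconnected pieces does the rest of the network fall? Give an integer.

2

Without 7, the remaining ties split the others into: {4, 5, 6}; {0, 1, 2, 3, 8}.
That's 2 separate components.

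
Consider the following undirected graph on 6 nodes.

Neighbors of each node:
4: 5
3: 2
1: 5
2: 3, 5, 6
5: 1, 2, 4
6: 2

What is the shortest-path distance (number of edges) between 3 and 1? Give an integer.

3

One shortest route is 3 – 2 – 5 – 1, which uses 3 edges, and at distance 2 from 3 we only reach {5, 6}, which does not include 1. So d(3,1) = 3.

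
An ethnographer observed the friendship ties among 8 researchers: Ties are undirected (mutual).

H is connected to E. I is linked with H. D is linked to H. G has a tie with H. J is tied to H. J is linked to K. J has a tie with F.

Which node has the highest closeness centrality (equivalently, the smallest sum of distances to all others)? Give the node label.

H

Farness (sum of distances to all others) for each node — D:15, E:15, F:17, G:15, H:9, I:15, J:11, K:17.
The smallest farness is 9, for H, so H has the highest closeness.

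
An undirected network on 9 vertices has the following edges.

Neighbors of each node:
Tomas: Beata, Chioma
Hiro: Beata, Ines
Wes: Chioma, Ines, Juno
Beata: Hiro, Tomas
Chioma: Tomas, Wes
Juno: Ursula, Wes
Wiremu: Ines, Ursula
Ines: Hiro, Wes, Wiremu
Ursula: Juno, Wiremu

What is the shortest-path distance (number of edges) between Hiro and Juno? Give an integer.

3

One shortest route is Hiro – Ines – Wes – Juno, which uses 3 edges, and at distance 2 from Hiro we only reach {Tomas, Wes, Wiremu}, which does not include Juno. So d(Hiro,Juno) = 3.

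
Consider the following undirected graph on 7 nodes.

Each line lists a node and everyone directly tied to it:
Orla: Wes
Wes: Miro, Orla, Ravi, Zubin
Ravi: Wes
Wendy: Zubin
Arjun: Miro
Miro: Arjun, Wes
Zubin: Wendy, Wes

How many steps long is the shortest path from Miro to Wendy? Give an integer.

One shortest route is Miro – Wes – Zubin – Wendy, which uses 3 edges, and at distance 2 from Miro we only reach {Orla, Ravi, Zubin}, which does not include Wendy. So d(Miro,Wendy) = 3.

3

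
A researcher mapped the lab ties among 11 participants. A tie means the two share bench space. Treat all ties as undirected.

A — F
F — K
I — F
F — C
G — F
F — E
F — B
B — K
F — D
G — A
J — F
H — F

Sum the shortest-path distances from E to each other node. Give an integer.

19

Distances from E: A:2, B:2, C:2, D:2, F:1, G:2, H:2, I:2, J:2, K:2.
Sum = 2 + 2 + 2 + 2 + 1 + 2 + 2 + 2 + 2 + 2 = 19.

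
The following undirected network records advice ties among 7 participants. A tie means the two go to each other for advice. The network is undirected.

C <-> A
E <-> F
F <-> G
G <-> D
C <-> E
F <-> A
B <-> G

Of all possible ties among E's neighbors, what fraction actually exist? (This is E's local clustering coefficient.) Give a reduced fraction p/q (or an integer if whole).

0

E's neighbors: C and F (k = 2).
Possible neighbor pairs: C(2,2) = 1. Edges among them: none → e = 0.
Clustering(E) = 0/1.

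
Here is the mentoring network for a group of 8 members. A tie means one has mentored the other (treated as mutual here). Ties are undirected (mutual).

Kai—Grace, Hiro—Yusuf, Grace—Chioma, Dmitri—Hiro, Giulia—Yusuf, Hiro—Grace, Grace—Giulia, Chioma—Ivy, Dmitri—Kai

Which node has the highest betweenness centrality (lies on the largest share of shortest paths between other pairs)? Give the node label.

Grace

Unnormalized betweenness of each node: Chioma:6, Dmitri:5/6, Giulia:11/6, Grace:40/3, Hiro:16/3, Ivy:0, Kai:11/6, Yusuf:5/6.
Grace has the largest value, 40/3, making it the main broker — the node through which the most shortest paths run.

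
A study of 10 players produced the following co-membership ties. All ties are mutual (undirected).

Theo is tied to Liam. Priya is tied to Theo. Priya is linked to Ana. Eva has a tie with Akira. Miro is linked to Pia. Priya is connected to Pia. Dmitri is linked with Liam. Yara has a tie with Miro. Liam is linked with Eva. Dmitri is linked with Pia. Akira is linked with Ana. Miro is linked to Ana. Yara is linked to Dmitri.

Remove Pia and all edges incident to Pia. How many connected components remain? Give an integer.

Pia's neighbors (Dmitri, Miro, and Priya) remain reachable from one another through other ties, so the rest of the network stays in one piece.

1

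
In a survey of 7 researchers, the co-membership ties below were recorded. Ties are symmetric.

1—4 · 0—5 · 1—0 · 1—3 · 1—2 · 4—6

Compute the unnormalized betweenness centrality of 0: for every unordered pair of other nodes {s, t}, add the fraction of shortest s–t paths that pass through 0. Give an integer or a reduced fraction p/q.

5

Pairs whose geodesics pass through 0 — 4–5: 1; 5–2: 1; 5–1: 1; 5–3: 1; 5–6: 1.
All other pairs contribute 0.
Summing the contributions gives betweenness(0) = 5.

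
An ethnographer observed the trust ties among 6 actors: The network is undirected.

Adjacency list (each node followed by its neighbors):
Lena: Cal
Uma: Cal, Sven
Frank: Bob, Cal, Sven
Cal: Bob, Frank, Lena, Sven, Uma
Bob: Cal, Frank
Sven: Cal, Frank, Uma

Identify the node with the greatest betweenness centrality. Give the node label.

Unnormalized betweenness of each node: Bob:0, Cal:6, Frank:1/2, Lena:0, Sven:1/2, Uma:0.
Cal has the largest value, 6, making it the main broker — the node through which the most shortest paths run.

Cal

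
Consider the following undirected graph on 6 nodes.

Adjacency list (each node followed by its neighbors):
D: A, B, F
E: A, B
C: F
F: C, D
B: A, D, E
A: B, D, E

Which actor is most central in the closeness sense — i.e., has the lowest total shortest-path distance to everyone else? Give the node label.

D

Farness (sum of distances to all others) for each node — A:8, B:8, C:13, D:7, E:11, F:9.
The smallest farness is 7, for D, so D has the highest closeness.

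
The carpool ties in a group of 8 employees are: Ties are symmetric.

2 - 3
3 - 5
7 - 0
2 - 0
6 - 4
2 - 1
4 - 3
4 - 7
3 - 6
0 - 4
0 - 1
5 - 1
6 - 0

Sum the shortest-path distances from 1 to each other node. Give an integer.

Distances from 1: 0:1, 2:1, 3:2, 4:2, 5:1, 6:2, 7:2.
Sum = 1 + 1 + 2 + 2 + 1 + 2 + 2 = 11.

11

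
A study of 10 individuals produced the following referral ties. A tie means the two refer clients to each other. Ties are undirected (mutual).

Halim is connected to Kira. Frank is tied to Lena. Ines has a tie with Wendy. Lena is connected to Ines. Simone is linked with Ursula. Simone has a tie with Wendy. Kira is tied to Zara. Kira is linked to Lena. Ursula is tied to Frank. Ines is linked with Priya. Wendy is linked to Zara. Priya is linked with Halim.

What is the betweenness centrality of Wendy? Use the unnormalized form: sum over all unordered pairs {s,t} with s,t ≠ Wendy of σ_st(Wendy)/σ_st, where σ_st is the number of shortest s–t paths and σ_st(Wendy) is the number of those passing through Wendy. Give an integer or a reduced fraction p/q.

Pairs whose geodesics pass through Wendy — Lena–Simone: 1/2; Ursula–Zara: 1; Ursula–Priya: 1/2; Ursula–Ines: 1/2; Simone–Zara: 1; Simone–Kira: 1; Simone–Halim: 2/2; Simone–Priya: 1; Simone–Ines: 1; Zara–Priya: 1/2; Zara–Ines: 1.
All other pairs contribute 0.
Summing the contributions gives betweenness(Wendy) = 9.

9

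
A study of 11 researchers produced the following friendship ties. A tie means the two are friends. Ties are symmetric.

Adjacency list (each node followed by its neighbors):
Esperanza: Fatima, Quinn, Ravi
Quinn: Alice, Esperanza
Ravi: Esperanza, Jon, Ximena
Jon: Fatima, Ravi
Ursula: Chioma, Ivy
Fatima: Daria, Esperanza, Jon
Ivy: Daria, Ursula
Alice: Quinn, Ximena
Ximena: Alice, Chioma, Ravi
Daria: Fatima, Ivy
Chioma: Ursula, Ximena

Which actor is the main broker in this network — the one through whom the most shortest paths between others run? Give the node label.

Ximena

Unnormalized betweenness of each node: Alice:3, Chioma:23/3, Daria:7, Esperanza:19/2, Fatima:34/3, Ivy:14/3, Jon:5/2, Quinn:3, Ravi:28/3, Ursula:5, Ximena:13.
Ximena has the largest value, 13, making it the main broker — the node through which the most shortest paths run.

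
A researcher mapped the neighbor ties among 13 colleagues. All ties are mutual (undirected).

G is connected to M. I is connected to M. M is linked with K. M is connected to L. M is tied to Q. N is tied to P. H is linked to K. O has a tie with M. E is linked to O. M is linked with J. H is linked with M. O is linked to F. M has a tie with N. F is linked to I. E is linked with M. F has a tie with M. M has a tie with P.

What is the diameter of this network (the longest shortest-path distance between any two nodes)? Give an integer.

Eccentricity of each node (its greatest distance to any other): E:2, F:2, G:2, H:2, I:2, J:2, K:2, L:2, M:1, N:2, O:2, P:2, Q:2.
The maximum eccentricity is 2, realized for instance by the pair O–Q via O – M – Q. So the diameter is 2.

2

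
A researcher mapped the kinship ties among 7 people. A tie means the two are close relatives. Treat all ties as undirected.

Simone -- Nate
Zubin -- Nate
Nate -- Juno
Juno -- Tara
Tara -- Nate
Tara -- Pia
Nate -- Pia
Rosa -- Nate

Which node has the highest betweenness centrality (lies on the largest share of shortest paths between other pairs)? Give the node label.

Nate

Unnormalized betweenness of each node: Juno:0, Nate:25/2, Pia:0, Rosa:0, Simone:0, Tara:1/2, Zubin:0.
Nate has the largest value, 25/2, making it the main broker — the node through which the most shortest paths run.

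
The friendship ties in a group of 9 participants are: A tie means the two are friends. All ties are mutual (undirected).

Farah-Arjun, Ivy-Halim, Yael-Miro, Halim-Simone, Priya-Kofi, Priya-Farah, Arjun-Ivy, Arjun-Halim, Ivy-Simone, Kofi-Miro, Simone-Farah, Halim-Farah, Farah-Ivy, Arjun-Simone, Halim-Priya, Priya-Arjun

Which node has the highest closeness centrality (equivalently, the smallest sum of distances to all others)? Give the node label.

Priya

Farness (sum of distances to all others) for each node — Arjun:14, Farah:14, Halim:14, Ivy:18, Kofi:16, Miro:21, Priya:13, Simone:18, Yael:28.
The smallest farness is 13, for Priya, so Priya has the highest closeness.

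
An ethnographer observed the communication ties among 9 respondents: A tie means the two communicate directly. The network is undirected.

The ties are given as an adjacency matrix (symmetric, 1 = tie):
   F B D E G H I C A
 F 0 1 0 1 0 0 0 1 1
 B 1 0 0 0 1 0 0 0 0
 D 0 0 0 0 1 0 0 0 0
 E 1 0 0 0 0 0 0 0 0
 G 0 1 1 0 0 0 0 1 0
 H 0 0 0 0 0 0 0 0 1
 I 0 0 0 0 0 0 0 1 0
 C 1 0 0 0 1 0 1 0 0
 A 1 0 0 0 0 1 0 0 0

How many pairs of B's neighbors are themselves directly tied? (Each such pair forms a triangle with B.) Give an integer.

B's neighbors are F and G, but none of them are tied to each other, so no triangle contains B.

0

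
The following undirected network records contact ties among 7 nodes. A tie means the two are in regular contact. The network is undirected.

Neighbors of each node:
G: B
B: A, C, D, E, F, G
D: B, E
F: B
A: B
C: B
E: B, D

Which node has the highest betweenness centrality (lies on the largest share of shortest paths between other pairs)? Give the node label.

Unnormalized betweenness of each node: A:0, B:14, C:0, D:0, E:0, F:0, G:0.
B has the largest value, 14, making it the main broker — the node through which the most shortest paths run.

B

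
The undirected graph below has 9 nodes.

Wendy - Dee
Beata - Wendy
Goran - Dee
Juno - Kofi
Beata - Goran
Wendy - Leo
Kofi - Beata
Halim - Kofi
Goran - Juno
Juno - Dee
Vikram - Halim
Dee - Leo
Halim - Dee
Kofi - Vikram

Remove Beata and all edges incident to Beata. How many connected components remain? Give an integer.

1

Beata's neighbors (Goran, Kofi, and Wendy) remain reachable from one another through other ties, so the rest of the network stays in one piece.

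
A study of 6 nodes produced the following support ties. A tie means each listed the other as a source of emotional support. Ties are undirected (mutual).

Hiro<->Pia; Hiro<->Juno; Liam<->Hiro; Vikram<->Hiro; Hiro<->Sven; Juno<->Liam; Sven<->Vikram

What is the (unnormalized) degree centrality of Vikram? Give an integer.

Vikram is directly tied to Hiro and Sven. That is 2 neighbors, so the degree of Vikram is 2.

2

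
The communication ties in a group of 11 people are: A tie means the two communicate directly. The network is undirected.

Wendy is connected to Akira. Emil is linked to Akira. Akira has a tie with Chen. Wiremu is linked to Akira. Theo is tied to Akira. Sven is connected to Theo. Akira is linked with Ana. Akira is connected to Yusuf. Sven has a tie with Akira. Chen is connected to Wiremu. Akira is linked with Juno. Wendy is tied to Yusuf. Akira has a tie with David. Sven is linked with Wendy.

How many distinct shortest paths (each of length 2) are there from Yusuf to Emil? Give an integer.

The shortest distance is 2, and the only length-2 path is Yusuf–Akira–Emil. So there is exactly 1 shortest path.

1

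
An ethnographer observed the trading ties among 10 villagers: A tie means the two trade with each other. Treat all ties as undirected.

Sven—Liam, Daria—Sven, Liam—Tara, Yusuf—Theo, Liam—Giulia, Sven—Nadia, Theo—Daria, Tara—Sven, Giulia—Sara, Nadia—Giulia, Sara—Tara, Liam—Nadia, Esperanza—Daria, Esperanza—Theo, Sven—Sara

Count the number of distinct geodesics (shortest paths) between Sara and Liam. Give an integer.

3

The shortest distance is 2. The length-2 paths are: Sara–Sven–Liam; Sara–Giulia–Liam; Sara–Tara–Liam.
That gives 3 distinct shortest paths.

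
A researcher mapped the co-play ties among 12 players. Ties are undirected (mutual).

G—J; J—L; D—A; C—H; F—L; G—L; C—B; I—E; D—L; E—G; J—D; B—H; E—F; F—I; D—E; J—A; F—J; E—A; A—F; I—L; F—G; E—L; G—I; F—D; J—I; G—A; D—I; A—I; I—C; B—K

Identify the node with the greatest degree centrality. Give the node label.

Degrees — A:6, B:3, C:3, D:6, E:6, F:7, G:6, H:2, I:8, J:6, K:1, L:6.
The maximum is 8, attained only by I.

I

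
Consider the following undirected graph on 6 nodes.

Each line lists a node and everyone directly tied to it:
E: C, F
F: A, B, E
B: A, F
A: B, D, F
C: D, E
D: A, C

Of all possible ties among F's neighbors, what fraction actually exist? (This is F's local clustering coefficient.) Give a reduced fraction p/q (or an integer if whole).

1/3

F's neighbors: A, B, and E (k = 3).
Possible neighbor pairs: C(3,2) = 3. Edges among them: A–B → e = 1.
Clustering(F) = 1/3.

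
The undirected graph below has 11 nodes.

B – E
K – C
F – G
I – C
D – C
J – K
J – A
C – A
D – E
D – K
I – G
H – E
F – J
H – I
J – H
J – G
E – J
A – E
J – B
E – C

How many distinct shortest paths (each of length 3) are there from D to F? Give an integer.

2

The shortest distance is 3. The length-3 paths are: D–K–J–F; D–E–J–F.
That gives 2 distinct shortest paths.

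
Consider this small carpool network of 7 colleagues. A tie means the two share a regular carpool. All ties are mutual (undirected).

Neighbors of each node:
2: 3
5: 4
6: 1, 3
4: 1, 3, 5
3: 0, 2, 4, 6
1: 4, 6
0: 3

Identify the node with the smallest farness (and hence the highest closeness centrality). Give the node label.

3

Farness (sum of distances to all others) for each node — 0:13, 1:12, 2:13, 3:8, 4:9, 5:14, 6:11.
The smallest farness is 8, for 3, so 3 has the highest closeness.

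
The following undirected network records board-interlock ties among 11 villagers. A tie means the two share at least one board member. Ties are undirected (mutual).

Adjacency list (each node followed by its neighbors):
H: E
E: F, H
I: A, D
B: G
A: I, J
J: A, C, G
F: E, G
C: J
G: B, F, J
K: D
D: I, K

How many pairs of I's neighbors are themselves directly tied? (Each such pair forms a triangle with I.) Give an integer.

I's neighbors are A and D, but none of them are tied to each other, so no triangle contains I.

0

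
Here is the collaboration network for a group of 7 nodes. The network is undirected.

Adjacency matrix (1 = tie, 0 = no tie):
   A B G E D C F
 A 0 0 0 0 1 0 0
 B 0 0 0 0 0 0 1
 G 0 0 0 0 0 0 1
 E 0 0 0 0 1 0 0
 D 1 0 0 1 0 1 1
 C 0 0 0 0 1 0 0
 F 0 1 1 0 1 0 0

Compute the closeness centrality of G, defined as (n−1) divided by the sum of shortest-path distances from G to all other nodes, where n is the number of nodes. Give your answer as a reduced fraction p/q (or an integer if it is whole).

3/7

Distances from G: A:3, B:2, C:3, D:2, E:3, F:1. Sum = 14.
n = 7, so closeness = 6/14 = 3/7.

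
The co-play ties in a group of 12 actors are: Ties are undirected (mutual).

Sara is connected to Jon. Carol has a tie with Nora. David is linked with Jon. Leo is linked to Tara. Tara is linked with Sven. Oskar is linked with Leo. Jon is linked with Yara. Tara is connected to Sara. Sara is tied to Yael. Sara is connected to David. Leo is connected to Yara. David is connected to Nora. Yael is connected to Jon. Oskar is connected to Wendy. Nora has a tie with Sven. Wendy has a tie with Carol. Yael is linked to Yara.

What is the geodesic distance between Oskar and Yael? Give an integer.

One shortest route is Oskar – Leo – Yara – Yael, which uses 3 edges, and at distance 2 from Oskar we only reach {Carol, Tara, Yara}, which does not include Yael. So d(Oskar,Yael) = 3.

3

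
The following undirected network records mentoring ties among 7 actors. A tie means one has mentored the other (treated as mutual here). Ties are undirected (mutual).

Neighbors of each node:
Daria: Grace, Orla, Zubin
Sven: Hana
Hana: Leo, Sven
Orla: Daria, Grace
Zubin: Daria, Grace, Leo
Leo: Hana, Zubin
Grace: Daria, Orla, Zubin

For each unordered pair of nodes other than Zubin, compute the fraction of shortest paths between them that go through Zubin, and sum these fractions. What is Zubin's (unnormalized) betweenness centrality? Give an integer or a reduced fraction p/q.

Pairs whose geodesics pass through Zubin — Sven–Orla: 2/2; Sven–Grace: 1; Sven–Daria: 1; Hana–Orla: 2/2; Hana–Grace: 1; Hana–Daria: 1; Leo–Orla: 2/2; Leo–Grace: 1; Leo–Daria: 1.
All other pairs contribute 0.
Summing the contributions gives betweenness(Zubin) = 9.

9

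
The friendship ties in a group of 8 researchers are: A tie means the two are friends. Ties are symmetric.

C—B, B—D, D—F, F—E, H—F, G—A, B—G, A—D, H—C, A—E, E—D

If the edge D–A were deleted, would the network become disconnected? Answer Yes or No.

No

Even without that edge, D still reaches A via D – E – A, so the network stays connected. Not a bridge.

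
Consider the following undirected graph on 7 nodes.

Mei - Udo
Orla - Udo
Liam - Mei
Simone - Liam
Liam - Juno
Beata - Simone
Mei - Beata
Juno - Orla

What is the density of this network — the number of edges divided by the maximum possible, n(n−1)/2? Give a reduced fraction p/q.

There are 8 edges and 7 nodes, so the maximum possible is C(7,2) = 21.
Density = 8/21.

8/21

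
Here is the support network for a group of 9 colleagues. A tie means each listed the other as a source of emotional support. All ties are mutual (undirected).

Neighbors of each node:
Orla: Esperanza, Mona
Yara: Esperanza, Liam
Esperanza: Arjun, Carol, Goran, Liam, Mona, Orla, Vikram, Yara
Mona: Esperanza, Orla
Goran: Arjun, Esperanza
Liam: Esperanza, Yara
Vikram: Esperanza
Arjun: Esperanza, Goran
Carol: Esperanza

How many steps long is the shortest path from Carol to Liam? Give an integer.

2

One shortest route is Carol – Esperanza – Liam, which uses 2 edges, and Carol and Liam are not directly tied, so nothing shorter exists. So d(Carol,Liam) = 2.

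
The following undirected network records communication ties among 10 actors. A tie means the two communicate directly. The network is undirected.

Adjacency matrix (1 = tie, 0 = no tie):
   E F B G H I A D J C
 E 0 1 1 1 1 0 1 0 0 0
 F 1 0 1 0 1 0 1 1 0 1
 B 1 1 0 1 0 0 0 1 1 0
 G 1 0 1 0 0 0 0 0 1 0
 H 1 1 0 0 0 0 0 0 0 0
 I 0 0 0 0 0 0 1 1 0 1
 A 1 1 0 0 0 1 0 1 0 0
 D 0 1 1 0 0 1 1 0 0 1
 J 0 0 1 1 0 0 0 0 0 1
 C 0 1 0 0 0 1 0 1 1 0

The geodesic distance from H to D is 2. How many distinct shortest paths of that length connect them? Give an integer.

The shortest distance is 2, and the only length-2 path is H–F–D. So there is exactly 1 shortest path.

1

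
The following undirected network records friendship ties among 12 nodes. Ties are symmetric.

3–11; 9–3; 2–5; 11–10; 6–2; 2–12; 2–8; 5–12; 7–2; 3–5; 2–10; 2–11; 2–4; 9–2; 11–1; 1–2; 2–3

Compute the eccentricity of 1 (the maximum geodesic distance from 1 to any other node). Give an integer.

Distances from 1: 2:1, 3:2, 4:2, 5:2, 6:2, 7:2, 8:2, 9:2, 10:2, 11:1, 12:2.
The largest is 2 (to 4, 10, 3, 8, 6, 12, 9, 7, and 5), so the eccentricity of 1 is 2.

2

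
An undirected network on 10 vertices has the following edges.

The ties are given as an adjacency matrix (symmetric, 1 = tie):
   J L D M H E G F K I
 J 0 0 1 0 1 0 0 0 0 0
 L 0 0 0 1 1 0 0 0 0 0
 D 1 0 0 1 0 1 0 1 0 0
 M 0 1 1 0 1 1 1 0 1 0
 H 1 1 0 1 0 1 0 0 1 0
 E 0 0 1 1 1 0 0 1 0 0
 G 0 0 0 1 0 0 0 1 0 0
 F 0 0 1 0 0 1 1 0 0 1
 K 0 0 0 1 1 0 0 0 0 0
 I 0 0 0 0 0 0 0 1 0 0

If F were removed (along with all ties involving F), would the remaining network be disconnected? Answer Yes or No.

Yes

Removing F leaves {D, E, G, H, J, K, L, and M} with no path to {I}, so the network splits into 2 components. F is a cut vertex.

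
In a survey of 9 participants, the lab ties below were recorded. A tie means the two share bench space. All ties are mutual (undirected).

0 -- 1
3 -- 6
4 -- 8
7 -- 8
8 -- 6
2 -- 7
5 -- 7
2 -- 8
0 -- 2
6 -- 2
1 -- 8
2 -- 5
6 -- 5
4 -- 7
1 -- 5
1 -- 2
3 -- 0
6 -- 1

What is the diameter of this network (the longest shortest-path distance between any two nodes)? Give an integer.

3

Eccentricity of each node (its greatest distance to any other): 0:3, 1:2, 2:2, 3:3, 4:3, 5:2, 6:2, 7:3, 8:2.
The maximum eccentricity is 3, realized for instance by the pair 3–7 via 3 – 6 – 2 – 7. So the diameter is 3.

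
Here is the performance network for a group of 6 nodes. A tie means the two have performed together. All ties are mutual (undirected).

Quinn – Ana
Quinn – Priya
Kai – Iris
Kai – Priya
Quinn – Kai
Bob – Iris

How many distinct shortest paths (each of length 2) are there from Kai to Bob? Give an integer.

1

The shortest distance is 2, and the only length-2 path is Kai–Iris–Bob. So there is exactly 1 shortest path.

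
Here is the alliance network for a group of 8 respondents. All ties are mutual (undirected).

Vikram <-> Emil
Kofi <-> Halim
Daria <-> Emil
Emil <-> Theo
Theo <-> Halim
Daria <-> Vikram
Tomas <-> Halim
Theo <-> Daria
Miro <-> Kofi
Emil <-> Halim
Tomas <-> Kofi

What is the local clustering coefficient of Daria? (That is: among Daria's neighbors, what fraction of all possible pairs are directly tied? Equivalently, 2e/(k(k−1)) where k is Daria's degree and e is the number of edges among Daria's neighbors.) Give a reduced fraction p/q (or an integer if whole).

Daria's neighbors: Emil, Theo, and Vikram (k = 3).
Possible neighbor pairs: C(3,2) = 3. Edges among them: Emil–Theo, Emil–Vikram → e = 2.
Clustering(Daria) = 2/3.

2/3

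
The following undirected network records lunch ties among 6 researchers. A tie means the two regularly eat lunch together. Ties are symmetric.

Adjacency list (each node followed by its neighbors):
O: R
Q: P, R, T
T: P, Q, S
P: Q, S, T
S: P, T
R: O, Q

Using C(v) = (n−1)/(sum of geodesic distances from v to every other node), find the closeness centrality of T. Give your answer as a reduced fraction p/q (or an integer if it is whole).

Distances from T: O:3, P:1, Q:1, R:2, S:1. Sum = 8.
n = 6, so closeness = 5/8.

5/8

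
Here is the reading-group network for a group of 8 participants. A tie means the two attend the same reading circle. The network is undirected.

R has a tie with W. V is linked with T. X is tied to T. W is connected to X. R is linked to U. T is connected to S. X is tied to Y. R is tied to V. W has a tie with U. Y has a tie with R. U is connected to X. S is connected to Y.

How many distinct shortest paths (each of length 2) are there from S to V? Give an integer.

The shortest distance is 2, and the only length-2 path is S–T–V. So there is exactly 1 shortest path.

1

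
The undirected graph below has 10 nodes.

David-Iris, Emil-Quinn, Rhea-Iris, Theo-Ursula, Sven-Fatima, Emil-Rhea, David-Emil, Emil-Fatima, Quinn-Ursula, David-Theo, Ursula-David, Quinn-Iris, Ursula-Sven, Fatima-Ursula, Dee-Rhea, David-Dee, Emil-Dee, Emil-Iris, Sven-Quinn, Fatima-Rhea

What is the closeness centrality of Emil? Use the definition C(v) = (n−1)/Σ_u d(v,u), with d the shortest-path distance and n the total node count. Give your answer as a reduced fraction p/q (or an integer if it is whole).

3/4

Distances from Emil: David:1, Dee:1, Fatima:1, Iris:1, Quinn:1, Rhea:1, Sven:2, Theo:2, Ursula:2. Sum = 12.
n = 10, so closeness = 9/12 = 3/4.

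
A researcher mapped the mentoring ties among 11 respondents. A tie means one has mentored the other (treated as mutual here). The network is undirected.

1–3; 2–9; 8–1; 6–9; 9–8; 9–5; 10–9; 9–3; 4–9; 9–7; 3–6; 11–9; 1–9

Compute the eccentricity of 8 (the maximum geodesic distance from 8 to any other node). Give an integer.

Distances from 8: 1:1, 2:2, 3:2, 4:2, 5:2, 6:2, 7:2, 9:1, 10:2, 11:2.
The largest is 2 (to 5, 3, 4, 7, 2, 6, 10, and 11), so the eccentricity of 8 is 2.

2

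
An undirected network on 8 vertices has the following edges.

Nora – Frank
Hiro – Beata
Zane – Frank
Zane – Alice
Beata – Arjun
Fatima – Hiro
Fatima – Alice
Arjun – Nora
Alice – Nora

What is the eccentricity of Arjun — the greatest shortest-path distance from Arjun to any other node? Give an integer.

3

Distances from Arjun: Alice:2, Beata:1, Fatima:3, Frank:2, Hiro:2, Nora:1, Zane:3.
The largest is 3 (to Fatima and Zane), so the eccentricity of Arjun is 3.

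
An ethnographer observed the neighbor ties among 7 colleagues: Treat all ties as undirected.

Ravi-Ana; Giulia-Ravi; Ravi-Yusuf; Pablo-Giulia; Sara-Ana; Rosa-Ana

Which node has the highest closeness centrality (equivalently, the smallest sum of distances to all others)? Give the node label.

Ravi

Farness (sum of distances to all others) for each node — Ana:10, Giulia:12, Pablo:17, Ravi:9, Rosa:15, Sara:15, Yusuf:14.
The smallest farness is 9, for Ravi, so Ravi has the highest closeness.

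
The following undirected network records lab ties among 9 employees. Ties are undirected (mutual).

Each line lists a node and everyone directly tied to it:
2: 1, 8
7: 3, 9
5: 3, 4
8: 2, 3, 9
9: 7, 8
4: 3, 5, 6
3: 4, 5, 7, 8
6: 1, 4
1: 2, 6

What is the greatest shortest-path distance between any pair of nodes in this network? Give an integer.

4

Eccentricity of each node (its greatest distance to any other): 1:4, 2:3, 3:3, 4:3, 5:3, 6:4, 7:4, 8:3, 9:4.
The maximum eccentricity is 4, realized for instance by the pair 7–1 via 7 – 3 – 4 – 6 – 1. So the diameter is 4.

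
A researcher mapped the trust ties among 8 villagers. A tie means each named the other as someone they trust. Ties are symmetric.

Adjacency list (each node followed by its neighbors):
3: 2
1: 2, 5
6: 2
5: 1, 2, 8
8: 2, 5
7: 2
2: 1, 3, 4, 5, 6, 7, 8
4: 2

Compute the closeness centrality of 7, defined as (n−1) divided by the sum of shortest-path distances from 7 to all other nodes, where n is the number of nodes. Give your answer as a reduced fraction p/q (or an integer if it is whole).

Distances from 7: 1:2, 2:1, 3:2, 4:2, 5:2, 6:2, 8:2. Sum = 13.
n = 8, so closeness = 7/13.

7/13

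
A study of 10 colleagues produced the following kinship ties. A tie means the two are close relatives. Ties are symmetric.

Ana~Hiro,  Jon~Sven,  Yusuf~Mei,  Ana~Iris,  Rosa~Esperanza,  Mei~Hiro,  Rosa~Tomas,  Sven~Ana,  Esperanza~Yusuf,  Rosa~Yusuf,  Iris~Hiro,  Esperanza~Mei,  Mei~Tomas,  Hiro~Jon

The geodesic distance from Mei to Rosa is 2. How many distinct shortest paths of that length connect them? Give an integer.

The shortest distance is 2. The length-2 paths are: Mei–Esperanza–Rosa; Mei–Yusuf–Rosa; Mei–Tomas–Rosa.
That gives 3 distinct shortest paths.

3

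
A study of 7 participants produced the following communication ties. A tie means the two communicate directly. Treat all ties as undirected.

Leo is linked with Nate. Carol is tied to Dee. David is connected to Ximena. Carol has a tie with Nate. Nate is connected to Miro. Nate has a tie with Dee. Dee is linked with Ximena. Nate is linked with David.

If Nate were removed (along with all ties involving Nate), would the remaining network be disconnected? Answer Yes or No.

Yes

Removing Nate leaves {Miro} with no path to {Carol, David, Dee, and Ximena}, so the network splits into 3 components. Nate is a cut vertex.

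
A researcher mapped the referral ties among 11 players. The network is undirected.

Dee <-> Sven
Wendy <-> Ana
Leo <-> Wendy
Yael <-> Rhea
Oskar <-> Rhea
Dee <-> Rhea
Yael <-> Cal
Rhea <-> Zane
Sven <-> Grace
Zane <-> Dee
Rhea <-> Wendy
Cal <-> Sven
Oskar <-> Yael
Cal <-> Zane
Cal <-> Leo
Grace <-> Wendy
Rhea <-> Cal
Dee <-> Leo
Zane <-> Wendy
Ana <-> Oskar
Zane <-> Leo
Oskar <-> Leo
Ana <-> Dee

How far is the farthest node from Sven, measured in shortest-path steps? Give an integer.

Distances from Sven: Ana:2, Cal:1, Dee:1, Grace:1, Leo:2, Oskar:3, Rhea:2, Wendy:2, Yael:2, Zane:2.
The largest is 3 (to Oskar), so the eccentricity of Sven is 3.

3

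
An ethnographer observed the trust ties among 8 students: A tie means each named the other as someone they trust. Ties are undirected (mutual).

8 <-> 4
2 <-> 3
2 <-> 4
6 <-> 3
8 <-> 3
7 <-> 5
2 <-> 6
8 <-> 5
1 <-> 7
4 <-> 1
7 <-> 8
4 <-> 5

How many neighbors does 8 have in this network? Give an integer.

8 is directly tied to 3, 4, 5, and 7. That is 4 neighbors, so the degree of 8 is 4.

4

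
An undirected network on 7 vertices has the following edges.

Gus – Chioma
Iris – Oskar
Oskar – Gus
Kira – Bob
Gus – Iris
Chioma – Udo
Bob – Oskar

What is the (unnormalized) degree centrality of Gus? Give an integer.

3

Gus is directly tied to Chioma, Iris, and Oskar. That is 3 neighbors, so the degree of Gus is 3.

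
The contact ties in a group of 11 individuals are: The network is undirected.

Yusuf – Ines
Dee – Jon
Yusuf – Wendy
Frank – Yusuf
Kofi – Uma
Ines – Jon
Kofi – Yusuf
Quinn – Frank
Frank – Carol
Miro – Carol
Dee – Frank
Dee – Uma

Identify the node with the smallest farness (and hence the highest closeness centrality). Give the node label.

Frank

Farness (sum of distances to all others) for each node — Carol:23, Dee:19, Frank:16, Ines:23, Jon:24, Kofi:23, Miro:32, Quinn:25, Uma:24, Wendy:26, Yusuf:17.
The smallest farness is 16, for Frank, so Frank has the highest closeness.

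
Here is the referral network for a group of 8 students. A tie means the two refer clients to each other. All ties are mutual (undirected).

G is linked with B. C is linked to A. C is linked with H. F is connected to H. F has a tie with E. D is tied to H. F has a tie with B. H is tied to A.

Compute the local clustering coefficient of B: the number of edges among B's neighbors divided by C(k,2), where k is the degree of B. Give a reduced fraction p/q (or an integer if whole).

0

B's neighbors: F and G (k = 2).
Possible neighbor pairs: C(2,2) = 1. Edges among them: none → e = 0.
Clustering(B) = 0/1.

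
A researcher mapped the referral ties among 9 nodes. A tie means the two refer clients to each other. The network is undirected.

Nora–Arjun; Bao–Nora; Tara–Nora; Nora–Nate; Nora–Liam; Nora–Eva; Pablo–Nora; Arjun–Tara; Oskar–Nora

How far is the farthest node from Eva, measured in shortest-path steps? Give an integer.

Distances from Eva: Arjun:2, Bao:2, Liam:2, Nate:2, Nora:1, Oskar:2, Pablo:2, Tara:2.
The largest is 2 (to Arjun, Bao, Oskar, Pablo, Tara, Nate, and Liam), so the eccentricity of Eva is 2.

2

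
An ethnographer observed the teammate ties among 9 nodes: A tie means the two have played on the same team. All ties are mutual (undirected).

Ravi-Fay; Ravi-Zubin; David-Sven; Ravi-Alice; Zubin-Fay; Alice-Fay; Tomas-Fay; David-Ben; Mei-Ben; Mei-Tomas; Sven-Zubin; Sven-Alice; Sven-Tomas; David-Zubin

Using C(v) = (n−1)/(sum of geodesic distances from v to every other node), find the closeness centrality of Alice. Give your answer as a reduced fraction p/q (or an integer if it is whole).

8/15

Distances from Alice: Ben:3, David:2, Fay:1, Mei:3, Ravi:1, Sven:1, Tomas:2, Zubin:2. Sum = 15.
n = 9, so closeness = 8/15.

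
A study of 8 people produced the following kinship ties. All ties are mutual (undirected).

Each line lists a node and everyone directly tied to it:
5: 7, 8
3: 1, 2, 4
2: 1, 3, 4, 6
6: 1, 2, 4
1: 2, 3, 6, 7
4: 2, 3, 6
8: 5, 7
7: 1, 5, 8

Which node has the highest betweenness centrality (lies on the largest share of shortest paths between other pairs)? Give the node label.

Unnormalized betweenness of each node: 1:37/3, 2:5/3, 3:4/3, 4:1/3, 5:0, 6:4/3, 7:10, 8:0.
1 has the largest value, 37/3, making it the main broker — the node through which the most shortest paths run.

1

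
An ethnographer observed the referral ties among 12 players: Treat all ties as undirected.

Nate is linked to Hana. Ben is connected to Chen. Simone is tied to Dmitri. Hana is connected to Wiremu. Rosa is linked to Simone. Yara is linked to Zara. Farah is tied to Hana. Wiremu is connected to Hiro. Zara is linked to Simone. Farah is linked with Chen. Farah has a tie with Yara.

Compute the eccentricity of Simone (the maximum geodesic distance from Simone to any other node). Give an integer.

Distances from Simone: Ben:5, Chen:4, Dmitri:1, Farah:3, Hana:4, Hiro:6, Nate:5, Rosa:1, Wiremu:5, Yara:2, Zara:1.
The largest is 6 (to Hiro), so the eccentricity of Simone is 6.

6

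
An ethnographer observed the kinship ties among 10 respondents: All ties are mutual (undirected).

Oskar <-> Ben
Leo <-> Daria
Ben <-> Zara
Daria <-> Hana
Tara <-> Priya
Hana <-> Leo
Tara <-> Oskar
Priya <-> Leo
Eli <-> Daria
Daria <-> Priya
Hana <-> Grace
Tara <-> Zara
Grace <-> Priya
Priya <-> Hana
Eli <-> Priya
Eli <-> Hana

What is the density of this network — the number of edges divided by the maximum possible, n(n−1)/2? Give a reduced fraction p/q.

16/45

There are 16 edges and 10 nodes, so the maximum possible is C(10,2) = 45.
Density = 16/45.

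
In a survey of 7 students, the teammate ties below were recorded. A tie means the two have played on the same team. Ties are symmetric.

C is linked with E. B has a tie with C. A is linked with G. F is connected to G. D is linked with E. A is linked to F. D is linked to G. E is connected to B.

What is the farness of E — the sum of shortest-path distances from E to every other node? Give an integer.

Distances from E: A:3, B:1, C:1, D:1, F:3, G:2.
Sum = 3 + 1 + 1 + 1 + 3 + 2 = 11.

11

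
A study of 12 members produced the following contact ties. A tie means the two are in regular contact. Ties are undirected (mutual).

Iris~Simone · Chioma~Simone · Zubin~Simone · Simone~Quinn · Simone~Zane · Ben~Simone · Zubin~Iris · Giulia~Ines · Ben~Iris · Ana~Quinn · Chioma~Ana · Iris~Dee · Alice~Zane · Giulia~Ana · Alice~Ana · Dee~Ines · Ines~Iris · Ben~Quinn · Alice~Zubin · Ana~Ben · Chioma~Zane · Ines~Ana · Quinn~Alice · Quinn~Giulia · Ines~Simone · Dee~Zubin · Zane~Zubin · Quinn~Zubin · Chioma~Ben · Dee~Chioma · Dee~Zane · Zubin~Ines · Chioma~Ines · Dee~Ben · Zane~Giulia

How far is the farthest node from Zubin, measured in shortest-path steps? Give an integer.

Distances from Zubin: Alice:1, Ana:2, Ben:2, Chioma:2, Dee:1, Giulia:2, Ines:1, Iris:1, Quinn:1, Simone:1, Zane:1.
The largest is 2 (to Ben, Giulia, Chioma, and Ana), so the eccentricity of Zubin is 2.

2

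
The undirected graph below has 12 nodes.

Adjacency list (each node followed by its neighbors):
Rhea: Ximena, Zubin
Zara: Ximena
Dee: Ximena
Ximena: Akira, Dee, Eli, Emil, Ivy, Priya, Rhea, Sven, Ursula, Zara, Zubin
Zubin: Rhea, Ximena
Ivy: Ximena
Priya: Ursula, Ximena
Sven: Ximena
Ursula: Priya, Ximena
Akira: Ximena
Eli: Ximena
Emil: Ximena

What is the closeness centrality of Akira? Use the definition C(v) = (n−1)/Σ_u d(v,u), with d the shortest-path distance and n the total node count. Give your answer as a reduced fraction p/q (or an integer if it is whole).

Distances from Akira: Dee:2, Eli:2, Emil:2, Ivy:2, Priya:2, Rhea:2, Sven:2, Ursula:2, Ximena:1, Zara:2, Zubin:2. Sum = 21.
n = 12, so closeness = 11/21.

11/21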